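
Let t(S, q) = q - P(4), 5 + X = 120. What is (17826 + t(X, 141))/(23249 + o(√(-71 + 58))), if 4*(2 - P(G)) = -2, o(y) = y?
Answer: 835313321/1081032028 - 35929*I*√13/1081032028 ≈ 0.7727 - 0.00011983*I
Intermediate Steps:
X = 115 (X = -5 + 120 = 115)
P(G) = 5/2 (P(G) = 2 - ¼*(-2) = 2 + ½ = 5/2)
t(S, q) = -5/2 + q (t(S, q) = q - 1*5/2 = q - 5/2 = -5/2 + q)
(17826 + t(X, 141))/(23249 + o(√(-71 + 58))) = (17826 + (-5/2 + 141))/(23249 + √(-71 + 58)) = (17826 + 277/2)/(23249 + √(-13)) = 35929/(2*(23249 + I*√13))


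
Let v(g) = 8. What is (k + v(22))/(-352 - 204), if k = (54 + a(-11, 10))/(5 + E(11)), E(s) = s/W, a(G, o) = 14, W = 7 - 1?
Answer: -184/5699 ≈ -0.032286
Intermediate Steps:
W = 6
E(s) = s/6
k = 408/41 (k = (54 + 14)/(5 + (⅙)*11) = 68/(5 + 11/6) = 68/(41/6) = 68*(6/41) = 408/41 ≈ 9.9512)
(k + v(22))/(-352 - 204) = (408/41 + 8)/(-352 - 204) = (736/41)/(-556) = (736/41)*(-1/556) = -184/5699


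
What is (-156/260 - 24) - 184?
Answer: -1043/5 ≈ -208.60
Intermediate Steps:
(-156/260 - 24) - 184 = (-156*1/260 - 24) - 184 = (-3/5 - 24) - 184 = -123/5 - 184 = -1043/5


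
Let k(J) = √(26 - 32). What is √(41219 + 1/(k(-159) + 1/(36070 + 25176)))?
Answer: √((102465 + 2524498874*I*√6)/(1 + 61246*I*√6)) ≈ 203.02 - 0.001*I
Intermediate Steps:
k(J) = I*√6 (k(J) = √(-6) = I*√6)
√(41219 + 1/(k(-159) + 1/(36070 + 25176))) = √(41219 + 1/(I*√6 + 1/(36070 + 25176))) = √(41219 + 1/(I*√6 + 1/61246)) = √(41219 + 1/(1/61246 + I*√6))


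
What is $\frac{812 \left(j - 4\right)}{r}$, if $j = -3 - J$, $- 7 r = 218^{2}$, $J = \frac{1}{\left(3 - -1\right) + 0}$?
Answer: $\frac{41209}{47524} \approx 0.86712$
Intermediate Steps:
$J = \frac{1}{4}$ ($J = \frac{1}{\left(3 + 1\right) + 0} = \frac{1}{4 + 0} = \frac{1}{4} \approx 0.25$)
$r = - \frac{47524}{7}$ ($r = - \frac{218^{2}}{7} = \left(- \frac{1}{7}\right) 47524 = - \frac{47524}{7} \approx -6789.1$)
$j = - \frac{13}{4}$ ($j = -3 - \frac{1}{4} = - \frac{13}{4} \approx -3.25$)
$\frac{812 \left(j - 4\right)}{r} = \frac{812 \left(- \frac{13}{4} - 4\right)}{- \frac{47524}{7}} = 812 \left(- \frac{29}{4}\right) \left(- \frac{7}{47524}\right) = \left(-5887\right) \left(- \frac{7}{47524}\right) = \frac{41209}{47524}$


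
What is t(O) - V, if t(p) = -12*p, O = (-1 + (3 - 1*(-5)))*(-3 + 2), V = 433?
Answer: -349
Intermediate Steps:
O = -7 (O = (-1 + (3 + 5))*(-1) = (-1 + 8)*(-1) = 7*(-1) = -7)
t(O) - V = -12*(-7) - 1*433 = 84 - 433 = -349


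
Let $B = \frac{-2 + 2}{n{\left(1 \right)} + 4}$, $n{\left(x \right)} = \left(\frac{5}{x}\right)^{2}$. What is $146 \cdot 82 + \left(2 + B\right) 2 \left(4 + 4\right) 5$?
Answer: $12132$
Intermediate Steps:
$n{\left(x \right)} = \frac{25}{x^{2}}$
$B = 0$ ($B = \frac{-2 + 2}{25 \cdot 1^{-2} + 4} = \frac{0}{25 \cdot 1 + 4} = \frac{0}{25 + 4} = \frac{0}{29} = 0 \cdot \frac{1}{29} = 0$)
$146 \cdot 82 + \left(2 + B\right) 2 \left(4 + 4\right) 5 = 146 \cdot 82 + \left(2 + 0\right) 2 \left(4 + 4\right) 5 = 11972 + 2 \cdot 2 \cdot 8 \cdot 5 = 11972 + 2 \cdot 16 \cdot 5 = 11972 + 32 \cdot 5 = 11972 + 160 = 12132$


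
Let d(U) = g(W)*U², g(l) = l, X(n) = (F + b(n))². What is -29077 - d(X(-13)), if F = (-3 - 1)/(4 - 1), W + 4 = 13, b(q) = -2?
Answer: -271693/9 ≈ -30188.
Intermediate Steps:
W = 9 (W = -4 + 13 = 9)
F = -4/3 ≈ -1.3333
X(n) = 100/9 (X(n) = (-4/3 - 2)² = (-10/3)² = 100/9)
d(U) = 9*U²
-29077 - d(X(-13)) = -29077 - 9*(100/9)² = -29077 - 9*10000/81 = -29077 - 1*10000/9 = -29077 - 10000/9 = -271693/9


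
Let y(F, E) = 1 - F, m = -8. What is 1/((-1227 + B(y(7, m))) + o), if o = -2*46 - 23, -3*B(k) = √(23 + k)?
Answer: -12078/16208659 + 3*√17/16208659 ≈ -0.00074439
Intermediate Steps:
B(k) = -√(23 + k)/3
o = -115 (o = -92 - 23 = -115)
1/((-1227 + B(y(7, m))) + o) = 1/((-1227 - √(23 + (1 - 1*7))/3) - 115) = 1/((-1227 - √(23 + (1 - 7))/3) - 115) = 1/((-1227 - √(23 - 6)/3) - 115) = 1/((-1227 - √17/3) - 115) = 1/(-1342 - √17/3)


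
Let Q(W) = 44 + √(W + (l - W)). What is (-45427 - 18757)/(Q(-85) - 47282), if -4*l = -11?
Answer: 12127695168/8925714565 + 128368*√11/8925714565 ≈ 1.3588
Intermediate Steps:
l = 11/4 (l = -¼*(-11) = 11/4 ≈ 2.7500)
Q(W) = 44 + √11/2 (Q(W) = 44 + √(W + (11/4 - W)) = 44 + √(11/4) = 44 + √11/2)
(-45427 - 18757)/(Q(-85) - 47282) = (-45427 - 18757)/((44 + √11/2) - 47282) = -64184/(-47238 + √11/2)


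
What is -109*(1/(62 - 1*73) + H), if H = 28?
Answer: -33463/11 ≈ -3042.1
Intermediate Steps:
-109*(1/(62 - 1*73) + H) = -109*(1/(62 - 1*73) + 28) = -109*(1/(62 - 73) + 28) = -109*(1/(-11) + 28) = -109*(-1/11 + 28) = -109*307/11 = -33463/11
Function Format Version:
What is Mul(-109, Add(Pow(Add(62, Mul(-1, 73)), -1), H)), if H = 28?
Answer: Rational(-33463, 11) ≈ -3042.1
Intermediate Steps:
Mul(-109, Add(Pow(Add(62, Mul(-1, 73)), -1), H)) = Mul(-109, Add(Pow(Add(62, Mul(-1, 73)), -1), 28)) = Mul(-109, Add(Pow(Add(62, -73), -1), 28)) = Mul(-109, Add(Pow(-11, -1), 28)) = Mul(-109, Add(Rational(-1, 11), 28)) = Mul(-109, Rational(307, 11)) = Rational(-33463, 11)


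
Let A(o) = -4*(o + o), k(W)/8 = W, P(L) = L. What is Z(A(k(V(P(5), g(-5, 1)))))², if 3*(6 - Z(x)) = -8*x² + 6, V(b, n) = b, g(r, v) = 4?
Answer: 671108300944/9 ≈ 7.4568e+10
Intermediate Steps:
k(W) = 8*W
A(o) = -8*o
Z(x) = 4 + 8*x²/3 (Z(x) = 6 - (-8*x² + 6)/3 = 6 - (6 - 8*x²)/3 = 6 + (-2 + 8*x²/3) = 4 + 8*x²/3)
Z(A(k(V(P(5), g(-5, 1)))))² = (4 + 8*(-64*5)²/3)² = (4 + 8*(-8*40)²/3)² = (4 + (8/3)*(-320)²)² = (4 + (8/3)*102400)² = (4 + 819200/3)² = (819212/3)² = 671108300944/9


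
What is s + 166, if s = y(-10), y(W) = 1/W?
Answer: 1659/10 ≈ 165.90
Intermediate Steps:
s = -⅒ (s = 1/(-10) = -⅒ ≈ -0.10000)
s + 166 = -⅒ + 166 = 1659/10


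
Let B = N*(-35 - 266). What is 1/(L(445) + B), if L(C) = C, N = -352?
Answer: 1/106397 ≈ 9.3988e-6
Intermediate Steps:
B = 105952 (B = -352*(-35 - 266) = -352*(-301) = 105952)
1/(L(445) + B) = 1/(445 + 105952) = 1/106397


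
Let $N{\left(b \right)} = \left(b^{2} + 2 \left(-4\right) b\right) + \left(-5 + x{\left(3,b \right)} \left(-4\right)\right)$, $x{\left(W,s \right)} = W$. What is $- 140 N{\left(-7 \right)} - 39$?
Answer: $-12359$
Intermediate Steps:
$N{\left(b \right)} = -17 + b^{2} - 8 b$ ($N{\left(b \right)} = \left(b^{2} + 2 \left(-4\right) b\right) + \left(-5 + 3 \left(-4\right)\right) = \left(b^{2} - 8 b\right) - 17 = -17 + b^{2} - 8 b$)
$- 140 N{\left(-7 \right)} - 39 = - 140 \left(-17 + \left(-7\right)^{2} - -56\right) - 39 = - 140 \left(-17 + 49 + 56\right) - 39 = \left(-140\right) 88 - 39 = -12320 - 39 = -12359$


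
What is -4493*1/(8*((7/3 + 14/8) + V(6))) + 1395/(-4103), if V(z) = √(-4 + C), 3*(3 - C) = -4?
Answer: -2716477383/19308718 + 26958*√3/2353 ≈ -120.84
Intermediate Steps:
C = 13/3 (C = 3 - ⅓*(-4) = 3 + 4/3 = 13/3 ≈ 4.3333)
V(z) = √3/3 (V(z) = √(-4 + 13/3) = √(⅓) = √3/3)
-4493*1/(8*((7/3 + 14/8) + V(6))) + 1395/(-4103) = -4493*1/(8*((7/3 + 14/8) + √3/3)) + 1395/(-4103) = -4493*1/(8*((7*(⅓) + 14*(⅛)) + √3/3)) + 1395*(-1/4103) = -4493*1/(8*((7/3 + 7/4) + √3/3)) - 1395/4103 = -4493*1/(8*(49/12 + √3/3)) - 1395/4103 = -4493/(98/3 + 8*√3/3) - 1395/4103 = -1395/4103 - 4493/(98/3 + 8*√3/3)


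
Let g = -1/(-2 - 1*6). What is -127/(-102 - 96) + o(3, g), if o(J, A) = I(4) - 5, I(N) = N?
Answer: -71/198 ≈ -0.35859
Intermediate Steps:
g = ⅛ (g = -1/(-2 - 6) = -1/(-8) = -1*(-⅛) = ⅛ ≈ 0.12500)
o(J, A) = -1 (o(J, A) = 4 - 5 = -1)
-127/(-102 - 96) + o(3, g) = -127/(-102 - 96) - 1 = -127/(-198) - 1 = -1/198*(-127) - 1 = 127/198 - 1 = -71/198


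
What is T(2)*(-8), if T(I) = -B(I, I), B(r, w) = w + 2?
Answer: 32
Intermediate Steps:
B(r, w) = 2 + w
T(I) = -2 - I (T(I) = -(2 + I) = -2 - I)
T(2)*(-8) = (-2 - 1*2)*(-8) = (-2 - 2)*(-8) = -4*(-8) = 32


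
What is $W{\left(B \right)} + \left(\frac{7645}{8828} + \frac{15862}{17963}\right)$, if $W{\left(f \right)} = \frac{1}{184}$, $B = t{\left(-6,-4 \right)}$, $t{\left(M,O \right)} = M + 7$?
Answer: $\frac{50585219}{28832248} \approx 1.7545$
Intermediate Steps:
$t{\left(M,O \right)} = 7 + M$
$B = 1$ ($B = 7 - 6 = 1$)
$W{\left(f \right)} = \frac{1}{184}$
$W{\left(B \right)} + \left(\frac{7645}{8828} + \frac{15862}{17963}\right) = \frac{1}{184} + \left(\frac{7645}{8828} + \frac{15862}{17963}\right) = \frac{1}{184} + \left(7645 \cdot \frac{1}{8828} + 15862 \cdot \frac{1}{17963}\right) = \frac{1}{184} + \left(\frac{7645}{8828} + \frac{1442}{1633}\right) = \frac{1}{184} + \frac{25214261}{14416124} = \frac{50585219}{28832248}$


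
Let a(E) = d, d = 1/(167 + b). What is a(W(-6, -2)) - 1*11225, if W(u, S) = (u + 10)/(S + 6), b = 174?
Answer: -3827724/341 ≈ -11225.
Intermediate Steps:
W(u, S) = (10 + u)/(6 + S)
d = 1/341 (d = 1/(167 + 174) = 1/341 ≈ 0.0029326)
a(E) = 1/341
a(W(-6, -2)) - 1*11225 = 1/341 - 1*11225 = 1/341 - 11225 = -3827724/341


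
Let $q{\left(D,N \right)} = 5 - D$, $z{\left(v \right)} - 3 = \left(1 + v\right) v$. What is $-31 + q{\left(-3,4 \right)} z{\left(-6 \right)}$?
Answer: $233$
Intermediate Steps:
$z{\left(v \right)} = 3 + v \left(1 + v\right)$ ($z{\left(v \right)} = 3 + \left(1 + v\right) v = 3 + v \left(1 + v\right)$)
$-31 + q{\left(-3,4 \right)} z{\left(-6 \right)} = -31 + \left(5 - -3\right) \left(3 - 6 + \left(-6\right)^{2}\right) = -31 + \left(5 + 3\right) \left(3 - 6 + 36\right) = -31 + 8 \cdot 33 = -31 + 264 = 233$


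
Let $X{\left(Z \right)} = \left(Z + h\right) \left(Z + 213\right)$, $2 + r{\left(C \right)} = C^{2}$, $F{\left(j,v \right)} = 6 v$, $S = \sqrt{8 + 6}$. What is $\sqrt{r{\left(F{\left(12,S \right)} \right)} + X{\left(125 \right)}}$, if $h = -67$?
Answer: $3 \sqrt{2234} \approx 141.8$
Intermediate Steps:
$S = \sqrt{14} \approx 3.7417$
$r{\left(C \right)} = -2 + C^{2}$
$X{\left(Z \right)} = \left(-67 + Z\right) \left(213 + Z\right)$ ($X{\left(Z \right)} = \left(Z - 67\right) \left(Z + 213\right) = \left(-67 + Z\right) \left(213 + Z\right)$)
$\sqrt{r{\left(F{\left(12,S \right)} \right)} + X{\left(125 \right)}} = \sqrt{\left(-2 + \left(6 \sqrt{14}\right)^{2}\right) + \left(-14271 + 125^{2} + 146 \cdot 125\right)} = \sqrt{\left(-2 + 504\right) + \left(-14271 + 15625 + 18250\right)} = \sqrt{502 + 19604} = \sqrt{20106} = 3 \sqrt{2234}$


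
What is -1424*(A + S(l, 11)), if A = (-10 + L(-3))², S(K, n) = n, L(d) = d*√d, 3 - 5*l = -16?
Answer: -119616 - 85440*I*√3 ≈ -1.1962e+5 - 1.4799e+5*I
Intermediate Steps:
l = 19/5 (l = ⅗ - ⅕*(-16) = ⅗ + 16/5 = 19/5 ≈ 3.8000)
L(d) = d^(3/2)
A = (-10 - 3*I*√3)² (A = (-10 + (-3)^(3/2))² = (-10 - 3*I*√3)² ≈ 73.0 + 103.92*I)
-1424*(A + S(l, 11)) = -1424*((73 + 60*I*√3) + 11) = -1424*(84 + 60*I*√3) = -119616 - 85440*I*√3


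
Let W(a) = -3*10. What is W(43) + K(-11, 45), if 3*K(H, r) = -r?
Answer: -45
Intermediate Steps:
K(H, r) = -r/3 (K(H, r) = (-r)/3 = -r/3)
W(a) = -30
W(43) + K(-11, 45) = -30 - ⅓*45 = -30 - 15 = -45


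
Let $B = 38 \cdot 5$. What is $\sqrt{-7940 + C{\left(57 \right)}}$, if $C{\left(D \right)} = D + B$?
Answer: $7 i \sqrt{157} \approx 87.71 i$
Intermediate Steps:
$B = 190$
$C{\left(D \right)} = 190 + D$ ($C{\left(D \right)} = D + 190 = 190 + D$)
$\sqrt{-7940 + C{\left(57 \right)}} = \sqrt{-7940 + \left(190 + 57\right)} = \sqrt{-7940 + 247} = \sqrt{-7693} = 7 i \sqrt{157}$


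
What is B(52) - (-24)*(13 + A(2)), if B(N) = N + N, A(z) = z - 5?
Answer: 344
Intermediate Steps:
A(z) = -5 + z
B(N) = 2*N
B(52) - (-24)*(13 + A(2)) = 2*52 - (-24)*(13 + (-5 + 2)) = 104 - (-24)*(13 - 3) = 104 - (-24)*10 = 104 - 1*(-240) = 104 + 240 = 344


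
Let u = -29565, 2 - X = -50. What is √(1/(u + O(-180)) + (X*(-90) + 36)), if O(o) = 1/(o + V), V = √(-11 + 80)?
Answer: √(-24713979624 + 137299861*√69)/√(5321701 - 29565*√69) ≈ 68.147*I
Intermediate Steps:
X = 52 (X = 2 - 1*(-50) = 2 + 50 = 52)
V = √69 ≈ 8.3066
O(o) = 1/(o + √69)
√(1/(u + O(-180)) + (X*(-90) + 36)) = √(1/(-29565 + 1/(-180 + √69)) + (52*(-90) + 36)) = √(1/(-29565 + 1/(-180 + √69)) + (-4680 + 36)) = √(1/(-29565 + 1/(-180 + √69)) - 4644) = √(-4644 + 1/(-29565 + 1/(-180 + √69)))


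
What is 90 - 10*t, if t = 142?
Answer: -1330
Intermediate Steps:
90 - 10*t = 90 - 10*142 = 90 - 1420 = -1330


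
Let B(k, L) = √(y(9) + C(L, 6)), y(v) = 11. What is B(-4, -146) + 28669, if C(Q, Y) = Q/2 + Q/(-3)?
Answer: 28669 + 2*I*√30/3 ≈ 28669.0 + 3.6515*I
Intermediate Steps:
C(Q, Y) = Q/6 (C(Q, Y) = Q*(½) + Q*(-⅓) = Q/2 - Q/3 = Q/6)
B(k, L) = √(11 + L/6)
B(-4, -146) + 28669 = √(396 + 6*(-146))/6 + 28669 = √(396 - 876)/6 + 28669 = √(-480)/6 + 28669 = (4*I*√30)/6 + 28669 = 2*I*√30/3 + 28669 = 28669 + 2*I*√30/3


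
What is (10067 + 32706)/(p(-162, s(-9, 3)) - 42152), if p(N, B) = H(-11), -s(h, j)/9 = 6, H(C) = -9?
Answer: -42773/42161 ≈ -1.0145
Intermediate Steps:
s(h, j) = -54 (s(h, j) = -9*6 = -54)
p(N, B) = -9
(10067 + 32706)/(p(-162, s(-9, 3)) - 42152) = (10067 + 32706)/(-9 - 42152) = 42773/(-42161) = 42773*(-1/42161) = -42773/42161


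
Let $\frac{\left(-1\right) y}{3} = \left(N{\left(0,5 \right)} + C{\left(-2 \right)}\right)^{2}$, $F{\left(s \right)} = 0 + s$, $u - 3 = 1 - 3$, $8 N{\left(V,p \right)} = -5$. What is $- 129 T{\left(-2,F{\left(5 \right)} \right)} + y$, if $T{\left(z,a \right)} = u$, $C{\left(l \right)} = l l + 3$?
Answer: $- \frac{16059}{64} \approx -250.92$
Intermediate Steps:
$N{\left(V,p \right)} = - \frac{5}{8}$ ($N{\left(V,p \right)} = \frac{1}{8} \left(-5\right) = - \frac{5}{8}$)
$u = 1$ ($u = 3 + \left(1 - 3\right) = 3 - 2 = 1$)
$C{\left(l \right)} = 3 + l^{2}$ ($C{\left(l \right)} = l^{2} + 3 = 3 + l^{2}$)
$F{\left(s \right)} = s$
$y = - \frac{7803}{64}$ ($y = - 3 \left(- \frac{5}{8} + \left(3 + \left(-2\right)^{2}\right)\right)^{2} = - 3 \left(- \frac{5}{8} + \left(3 + 4\right)\right)^{2} = - 3 \left(- \frac{5}{8} + 7\right)^{2} = - 3 \left(\frac{51}{8}\right)^{2} = \left(-3\right) \frac{2601}{64} = - \frac{7803}{64} \approx -121.92$)
$T{\left(z,a \right)} = 1$
$- 129 T{\left(-2,F{\left(5 \right)} \right)} + y = \left(-129\right) 1 - \frac{7803}{64} = -129 - \frac{7803}{64} = - \frac{16059}{64}$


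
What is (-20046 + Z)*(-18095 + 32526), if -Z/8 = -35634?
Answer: 3824590206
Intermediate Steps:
Z = 285072 (Z = -8*(-35634) = 285072)
(-20046 + Z)*(-18095 + 32526) = (-20046 + 285072)*(-18095 + 32526) = 265026*14431 = 3824590206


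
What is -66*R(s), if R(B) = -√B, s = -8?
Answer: 132*I*√2 ≈ 186.68*I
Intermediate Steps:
-66*R(s) = -(-66)*√(-8) = -(-66)*2*I*√2 = -(-132)*I*√2 = 132*I*√2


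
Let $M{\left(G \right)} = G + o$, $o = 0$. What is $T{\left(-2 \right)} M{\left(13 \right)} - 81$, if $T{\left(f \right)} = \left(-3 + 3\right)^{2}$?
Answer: $-81$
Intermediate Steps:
$T{\left(f \right)} = 0$ ($T{\left(f \right)} = 0^{2} = 0$)
$M{\left(G \right)} = G$ ($M{\left(G \right)} = G + 0 = G$)
$T{\left(-2 \right)} M{\left(13 \right)} - 81 = 0 \cdot 13 - 81 = 0 - 81 = -81$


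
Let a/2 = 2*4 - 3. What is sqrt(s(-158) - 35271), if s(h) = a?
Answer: I*sqrt(35261) ≈ 187.78*I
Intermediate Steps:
a = 10 (a = 2*(2*4 - 3) = 2*(8 - 3) = 2*5 = 10)
s(h) = 10
sqrt(s(-158) - 35271) = sqrt(10 - 35271) = sqrt(-35261) = I*sqrt(35261)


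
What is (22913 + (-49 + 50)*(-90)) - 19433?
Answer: 3390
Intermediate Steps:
(22913 + (-49 + 50)*(-90)) - 19433 = (22913 + 1*(-90)) - 19433 = (22913 - 90) - 19433 = 22823 - 19433 = 3390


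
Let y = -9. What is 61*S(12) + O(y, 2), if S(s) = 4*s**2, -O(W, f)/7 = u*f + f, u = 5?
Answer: 35052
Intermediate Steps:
O(W, f) = -42*f (O(W, f) = -7*(5*f + f) = -42*f)
61*S(12) + O(y, 2) = 61*(4*12**2) - 42*2 = 61*(4*144) - 84 = 61*576 - 84 = 35136 - 84 = 35052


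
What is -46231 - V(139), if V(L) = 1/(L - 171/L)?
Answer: -885323789/19150 ≈ -46231.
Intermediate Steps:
-46231 - V(139) = -46231 - 139/(-171 + 139**2) = -46231 - 139/(-171 + 19321) = -46231 - 139/19150 = -885323789/19150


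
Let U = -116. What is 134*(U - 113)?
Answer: -30686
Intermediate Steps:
134*(U - 113) = 134*(-116 - 113) = 134*(-229) = -30686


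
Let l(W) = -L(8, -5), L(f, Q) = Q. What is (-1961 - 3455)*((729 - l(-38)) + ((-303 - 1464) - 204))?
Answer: 6753752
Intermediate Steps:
l(W) = 5 (l(W) = -1*(-5) = 5)
(-1961 - 3455)*((729 - l(-38)) + ((-303 - 1464) - 204)) = (-1961 - 3455)*((729 - 1*5) + ((-303 - 1464) - 204)) = -5416*((729 - 5) + (-1767 - 204)) = -5416*(724 - 1971) = -5416*(-1247) = 6753752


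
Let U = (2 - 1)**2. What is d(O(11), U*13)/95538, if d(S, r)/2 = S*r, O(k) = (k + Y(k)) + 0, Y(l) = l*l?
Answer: 572/15923 ≈ 0.035923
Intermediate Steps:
Y(l) = l**2
U = 1 (U = 1**2 = 1)
O(k) = k + k**2 (O(k) = (k + k**2) + 0 = k + k**2)
d(S, r) = 2*S*r (d(S, r) = 2*(S*r) = 2*S*r)
d(O(11), U*13)/95538 = (2*(11*(1 + 11))*(1*13))/95538 = (2*(11*12)*13)*(1/95538) = (2*132*13)*(1/95538) = 3432*(1/95538) = 572/15923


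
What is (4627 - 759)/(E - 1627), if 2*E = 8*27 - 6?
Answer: -1934/761 ≈ -2.5414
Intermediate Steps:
E = 105 (E = (8*27 - 6)/2 = (216 - 6)/2 = (½)*210 = 105)
(4627 - 759)/(E - 1627) = (4627 - 759)/(105 - 1627) = 3868/(-1522) = 3868*(-1/1522) = -1934/761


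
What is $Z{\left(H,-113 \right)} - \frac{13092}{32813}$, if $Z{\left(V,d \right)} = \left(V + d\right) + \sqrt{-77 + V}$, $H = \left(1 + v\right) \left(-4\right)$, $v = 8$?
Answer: $- \frac{4902229}{32813} + i \sqrt{113} \approx -149.4 + 10.63 i$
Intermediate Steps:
$H = -36$ ($H = \left(1 + 8\right) \left(-4\right) = 9 \left(-4\right) = -36$)
$Z{\left(V,d \right)} = V + d + \sqrt{-77 + V}$
$Z{\left(H,-113 \right)} - \frac{13092}{32813} = \left(-36 - 113 + \sqrt{-77 - 36}\right) - \frac{13092}{32813} = \left(-36 - 113 + \sqrt{-113}\right) - \frac{13092}{32813} = \left(-36 - 113 + i \sqrt{113}\right) - \frac{13092}{32813} = \left(-149 + i \sqrt{113}\right) - \frac{13092}{32813} = - \frac{4902229}{32813} + i \sqrt{113}$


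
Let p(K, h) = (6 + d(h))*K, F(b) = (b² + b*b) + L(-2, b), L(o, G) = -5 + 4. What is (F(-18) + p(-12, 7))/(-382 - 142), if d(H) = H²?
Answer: 13/524 ≈ 0.024809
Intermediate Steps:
L(o, G) = -1
F(b) = -1 + 2*b² (F(b) = (b² + b*b) - 1 = (b² + b²) - 1 = 2*b² - 1 = -1 + 2*b²)
p(K, h) = K*(6 + h²) (p(K, h) = (6 + h²)*K = K*(6 + h²))
(F(-18) + p(-12, 7))/(-382 - 142) = ((-1 + 2*(-18)²) - 12*(6 + 7²))/(-382 - 142) = ((-1 + 2*324) - 12*(6 + 49))/(-524) = ((-1 + 648) - 12*55)*(-1/524) = (647 - 660)*(-1/524) = -13*(-1/524) = 13/524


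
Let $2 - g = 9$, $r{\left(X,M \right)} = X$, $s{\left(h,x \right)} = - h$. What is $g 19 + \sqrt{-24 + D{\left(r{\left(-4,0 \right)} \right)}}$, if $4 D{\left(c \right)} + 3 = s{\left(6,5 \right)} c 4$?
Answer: $-133 + \frac{i \sqrt{3}}{2} \approx -133.0 + 0.86602 i$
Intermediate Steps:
$g = -7$ ($g = 2 - 9 = -7$)
$D{\left(c \right)} = - \frac{3}{4} - 6 c$ ($D{\left(c \right)} = - \frac{3}{4} + \frac{\left(-1\right) 6 c 4}{4} = - \frac{3}{4} + \frac{- 6 c 4}{4} = - \frac{3}{4} + \frac{\left(-24\right) c}{4} = - \frac{3}{4} - 6 c$)
$g 19 + \sqrt{-24 + D{\left(r{\left(-4,0 \right)} \right)}} = \left(-7\right) 19 + \sqrt{-24 - - \frac{93}{4}} = -133 + \sqrt{-24 + \left(- \frac{3}{4} + 24\right)} = -133 + \sqrt{-24 + \frac{93}{4}} = -133 + \sqrt{- \frac{3}{4}} = -133 + \frac{i \sqrt{3}}{2}$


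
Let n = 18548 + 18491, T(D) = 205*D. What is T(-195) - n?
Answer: -77014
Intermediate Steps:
n = 37039
T(-195) - n = 205*(-195) - 1*37039 = -39975 - 37039 = -77014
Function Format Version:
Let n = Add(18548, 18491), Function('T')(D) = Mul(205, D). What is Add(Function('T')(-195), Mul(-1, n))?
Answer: -77014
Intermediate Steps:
n = 37039
Add(Function('T')(-195), Mul(-1, n)) = Add(Mul(205, -195), Mul(-1, 37039)) = Add(-39975, -37039) = -77014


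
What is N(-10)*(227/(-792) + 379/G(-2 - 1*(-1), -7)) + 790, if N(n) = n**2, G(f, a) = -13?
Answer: -5544515/2574 ≈ -2154.0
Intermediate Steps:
N(-10)*(227/(-792) + 379/G(-2 - 1*(-1), -7)) + 790 = (-10)**2*(227/(-792) + 379/(-13)) + 790 = 100*(227*(-1/792) + 379*(-1/13)) + 790 = 100*(-227/792 - 379/13) + 790 = 100*(-303119/10296) + 790 = -7577975/2574 + 790 = -5544515/2574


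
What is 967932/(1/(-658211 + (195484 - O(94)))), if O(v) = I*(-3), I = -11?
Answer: -447920212320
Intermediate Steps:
O(v) = 33 (O(v) = -11*(-3) = 33)
967932/(1/(-658211 + (195484 - O(94)))) = 967932/(1/(-658211 + (195484 - 1*33))) = 967932/(1/(-658211 + (195484 - 33))) = 967932/(1/(-658211 + 195451)) = 967932/(1/(-462760)) = 967932/(-1/462760) = 967932*(-462760) = -447920212320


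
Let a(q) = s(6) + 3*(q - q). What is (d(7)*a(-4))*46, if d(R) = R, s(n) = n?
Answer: 1932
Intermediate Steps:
a(q) = 6 (a(q) = 6 + 3*(q - q) = 6 + 3*0 = 6 + 0 = 6)
(d(7)*a(-4))*46 = (7*6)*46 = 42*46 = 1932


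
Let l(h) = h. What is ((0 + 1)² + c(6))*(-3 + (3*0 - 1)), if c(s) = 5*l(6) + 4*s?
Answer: -220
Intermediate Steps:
c(s) = 30 + 4*s (c(s) = 5*6 + 4*s = 30 + 4*s)
((0 + 1)² + c(6))*(-3 + (3*0 - 1)) = ((0 + 1)² + (30 + 4*6))*(-3 + (3*0 - 1)) = (1² + (30 + 24))*(-3 + (0 - 1)) = (1 + 54)*(-3 - 1) = 55*(-4) = -220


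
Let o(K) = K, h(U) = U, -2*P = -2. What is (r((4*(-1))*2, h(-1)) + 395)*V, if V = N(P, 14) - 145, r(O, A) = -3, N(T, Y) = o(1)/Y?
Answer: -56812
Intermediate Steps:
P = 1 (P = -1/2*(-2) = 1)
N(T, Y) = 1/Y
V = -2029/14 (V = 1/14 - 145 = -2029/14 ≈ -144.93)
(r((4*(-1))*2, h(-1)) + 395)*V = (-3 + 395)*(-2029/14) = 392*(-2029/14) = -56812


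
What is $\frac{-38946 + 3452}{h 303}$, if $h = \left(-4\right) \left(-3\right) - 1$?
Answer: $- \frac{35494}{3333} \approx -10.649$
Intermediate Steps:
$h = 11$ ($h = 12 - 1 = 11$)
$\frac{-38946 + 3452}{h 303} = \frac{-38946 + 3452}{11 \cdot 303} = - \frac{35494}{3333}$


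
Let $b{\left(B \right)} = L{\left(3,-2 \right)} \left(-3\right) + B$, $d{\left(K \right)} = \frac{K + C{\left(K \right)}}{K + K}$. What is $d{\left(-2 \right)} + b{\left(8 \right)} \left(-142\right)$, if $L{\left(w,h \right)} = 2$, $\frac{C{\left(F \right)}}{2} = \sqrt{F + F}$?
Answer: $- \frac{567}{2} - i \approx -283.5 - 1.0 i$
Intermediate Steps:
$C{\left(F \right)} = 2 \sqrt{2} \sqrt{F}$ ($C{\left(F \right)} = 2 \sqrt{F + F} = 2 \sqrt{2 F} = 2 \sqrt{2} \sqrt{F}$)
$d{\left(K \right)} = \frac{K + 2 \sqrt{2} \sqrt{K}}{2 K}$ ($d{\left(K \right)} = \frac{K + 2 \sqrt{2} \sqrt{K}}{K + K} = \frac{K + 2 \sqrt{2} \sqrt{K}}{2 K}$)
$b{\left(B \right)} = -6 + B$ ($b{\left(B \right)} = 2 \left(-3\right) + B = -6 + B$)
$d{\left(-2 \right)} + b{\left(8 \right)} \left(-142\right) = \left(\frac{1}{2} + \frac{\sqrt{2}}{i \sqrt{2}}\right) + \left(-6 + 8\right) \left(-142\right) = \left(\frac{1}{2} + \sqrt{2} \left(- \frac{i \sqrt{2}}{2}\right)\right) + 2 \left(-142\right) = \left(\frac{1}{2} - i\right) - 284 = - \frac{567}{2} - i$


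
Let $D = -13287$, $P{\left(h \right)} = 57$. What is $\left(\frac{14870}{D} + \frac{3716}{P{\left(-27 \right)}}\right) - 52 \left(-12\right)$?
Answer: $\frac{57902102}{84151} \approx 688.07$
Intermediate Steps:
$\left(\frac{14870}{D} + \frac{3716}{P{\left(-27 \right)}}\right) - 52 \left(-12\right) = \left(\frac{14870}{-13287} + \frac{3716}{57}\right) - 52 \left(-12\right) = \left(14870 \left(- \frac{1}{13287}\right) + 3716 \cdot \frac{1}{57}\right) - -624 = \left(- \frac{14870}{13287} + \frac{3716}{57}\right) + 624 = \frac{5391878}{84151} + 624 = \frac{57902102}{84151}$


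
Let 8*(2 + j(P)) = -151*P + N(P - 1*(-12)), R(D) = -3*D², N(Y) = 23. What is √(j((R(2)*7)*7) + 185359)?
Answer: √3143334/4 ≈ 443.24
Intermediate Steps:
j(P) = 7/8 - 151*P/8 (j(P) = -2 + (-151*P + 23)/8 = -2 + (23 - 151*P)/8 = -2 + (23/8 - 151*P/8) = 7/8 - 151*P/8)
√(j((R(2)*7)*7) + 185359) = √((7/8 - 151*-3*2²*7*7/8) + 185359) = √((7/8 - 151*-3*4*7*7/8) + 185359) = √((7/8 - 151*(-12*7)*7/8) + 185359) = √((7/8 - (-3171)*7/2) + 185359) = √((7/8 - 151/8*(-588)) + 185359) = √((7/8 + 22197/2) + 185359) = √(88795/8 + 185359) = √(1571667/8) = √3143334/4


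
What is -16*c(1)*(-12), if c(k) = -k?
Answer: -192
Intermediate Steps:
-16*c(1)*(-12) = -(-16)*(-12) = -16*(-1)*(-12) = 16*(-12) = -192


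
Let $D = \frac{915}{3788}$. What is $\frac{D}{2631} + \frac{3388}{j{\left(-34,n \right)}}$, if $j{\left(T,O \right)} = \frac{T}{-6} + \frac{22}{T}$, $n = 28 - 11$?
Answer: $\frac{35875934123}{53153216} \approx 674.95$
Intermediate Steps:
$n = 17$ ($n = 28 - 11 = 17$)
$j{\left(T,O \right)} = \frac{22}{T} - \frac{T}{6}$ ($j{\left(T,O \right)} = T \left(- \frac{1}{6}\right) + \frac{22}{T} = - \frac{T}{6} + \frac{22}{T} = \frac{22}{T} - \frac{T}{6}$)
$D = \frac{915}{3788}$ ($D = 915 \cdot \frac{1}{3788} = \frac{915}{3788} \approx 0.24155$)
$\frac{D}{2631} + \frac{3388}{j{\left(-34,n \right)}} = \frac{915}{3788 \cdot 2631} + \frac{3388}{\frac{22}{-34} - - \frac{17}{3}} = \frac{915}{3788} \cdot \frac{1}{2631} + \frac{3388}{22 \left(- \frac{1}{34}\right) + \frac{17}{3}} = \frac{305}{3322076} + \frac{3388}{- \frac{11}{17} + \frac{17}{3}} = \frac{305}{3322076} + \frac{3388}{\frac{256}{51}} = \frac{305}{3322076} + 3388 \cdot \frac{51}{256} = \frac{305}{3322076} + \frac{43197}{64} = \frac{35875934123}{53153216}$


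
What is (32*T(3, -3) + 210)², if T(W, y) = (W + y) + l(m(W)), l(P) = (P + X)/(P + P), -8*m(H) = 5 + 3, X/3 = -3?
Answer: 136900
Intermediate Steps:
X = -9 (X = 3*(-3) = -9)
m(H) = -1 (m(H) = -(5 + 3)/8 = -⅛*8 = -1)
l(P) = (-9 + P)/(2*P) (l(P) = (P - 9)/(P + P) = (-9 + P)/((2*P)) = (-9 + P)*(1/(2*P)) = (-9 + P)/(2*P))
T(W, y) = 5 + W + y (T(W, y) = (W + y) + (½)*(-9 - 1)/(-1) = (W + y) + (½)*(-1)*(-10) = (W + y) + 5 = 5 + W + y)
(32*T(3, -3) + 210)² = (32*(5 + 3 - 3) + 210)² = (32*5 + 210)² = (160 + 210)² = 370² = 136900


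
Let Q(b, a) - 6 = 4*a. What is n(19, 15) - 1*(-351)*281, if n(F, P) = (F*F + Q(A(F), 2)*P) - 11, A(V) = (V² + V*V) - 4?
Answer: 99191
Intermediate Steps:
A(V) = -4 + 2*V² (A(V) = (V² + V²) - 4 = 2*V² - 4 = -4 + 2*V²)
Q(b, a) = 6 + 4*a
n(F, P) = -11 + F² + 14*P (n(F, P) = (F*F + (6 + 4*2)*P) - 11 = (F² + (6 + 8)*P) - 11 = (F² + 14*P) - 11 = -11 + F² + 14*P)
n(19, 15) - 1*(-351)*281 = (-11 + 19² + 14*15) - 1*(-351)*281 = (-11 + 361 + 210) + 351*281 = 560 + 98631 = 99191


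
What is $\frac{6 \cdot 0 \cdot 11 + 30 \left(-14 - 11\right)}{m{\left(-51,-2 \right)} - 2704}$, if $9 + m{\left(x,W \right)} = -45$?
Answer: $\frac{375}{1379} \approx 0.27194$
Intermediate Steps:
$m{\left(x,W \right)} = -54$ ($m{\left(x,W \right)} = -9 - 45 = -54$)
$\frac{6 \cdot 0 \cdot 11 + 30 \left(-14 - 11\right)}{m{\left(-51,-2 \right)} - 2704} = \frac{6 \cdot 0 \cdot 11 + 30 \left(-14 - 11\right)}{-54 - 2704} = \frac{0 \cdot 11 + 30 \left(-25\right)}{-2758} = \left(0 - 750\right) \left(- \frac{1}{2758}\right) = \left(-750\right) \left(- \frac{1}{2758}\right) = \frac{375}{1379}$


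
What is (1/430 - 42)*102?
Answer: -921009/215 ≈ -4283.8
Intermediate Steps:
(1/430 - 42)*102 = -18059/430*102 = -921009/215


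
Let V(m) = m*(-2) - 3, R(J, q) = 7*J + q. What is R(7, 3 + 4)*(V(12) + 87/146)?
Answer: -107940/73 ≈ -1478.6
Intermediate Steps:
R(J, q) = q + 7*J
V(m) = -3 - 2*m (V(m) = -2*m - 3 = -3 - 2*m)
R(7, 3 + 4)*(V(12) + 87/146) = ((3 + 4) + 7*7)*((-3 - 2*12) + 87/146) = (7 + 49)*((-3 - 24) + 87*(1/146)) = 56*(-27 + 87/146) = 56*(-3855/146) = -107940/73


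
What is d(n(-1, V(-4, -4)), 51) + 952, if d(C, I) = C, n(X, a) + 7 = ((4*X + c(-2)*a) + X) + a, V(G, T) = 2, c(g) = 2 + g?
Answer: 942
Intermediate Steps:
n(X, a) = -7 + a + 5*X (n(X, a) = -7 + (((4*X + (2 - 2)*a) + X) + a) = -7 + (((4*X + 0*a) + X) + a) = -7 + (((4*X + 0) + X) + a) = -7 + ((4*X + X) + a) = -7 + (5*X + a) = -7 + (a + 5*X) = -7 + a + 5*X)
d(n(-1, V(-4, -4)), 51) + 952 = (-7 + 2 + 5*(-1)) + 952 = (-7 + 2 - 5) + 952 = -10 + 952 = 942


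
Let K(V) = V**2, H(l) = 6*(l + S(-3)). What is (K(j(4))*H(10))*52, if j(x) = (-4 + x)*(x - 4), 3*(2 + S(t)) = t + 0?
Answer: 0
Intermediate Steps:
S(t) = -2 + t/3 (S(t) = -2 + (t + 0)/3 = -2 + t/3)
H(l) = -18 + 6*l (H(l) = 6*(l + (-2 + (1/3)*(-3))) = 6*(l + (-2 - 1)) = 6*(l - 3) = 6*(-3 + l) = -18 + 6*l)
j(x) = (-4 + x)**2 (j(x) = (-4 + x)*(-4 + x) = (-4 + x)**2)
(K(j(4))*H(10))*52 = (((-4 + 4)**2)**2*(-18 + 6*10))*52 = ((0**2)**2*(-18 + 60))*52 = (0**2*42)*52 = (0*42)*52 = 0*52 = 0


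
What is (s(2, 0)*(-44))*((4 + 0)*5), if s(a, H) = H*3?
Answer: 0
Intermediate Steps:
s(a, H) = 3*H
(s(2, 0)*(-44))*((4 + 0)*5) = ((3*0)*(-44))*((4 + 0)*5) = (0*(-44))*(4*5) = 0*20 = 0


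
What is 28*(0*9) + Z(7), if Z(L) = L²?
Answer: 49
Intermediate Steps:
28*(0*9) + Z(7) = 28*(0*9) + 7² = 28*0 + 49 = 0 + 49 = 49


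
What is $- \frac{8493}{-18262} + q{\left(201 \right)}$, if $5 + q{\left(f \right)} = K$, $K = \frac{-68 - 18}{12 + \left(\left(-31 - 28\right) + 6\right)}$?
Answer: $- \frac{1824965}{748742} \approx -2.4374$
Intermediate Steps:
$K = \frac{86}{41}$ ($K = - \frac{86}{12 + \left(-59 + 6\right)} = - \frac{86}{12 - 53} = - \frac{86}{-41} = \left(-86\right) \left(- \frac{1}{41}\right) = \frac{86}{41} \approx 2.0976$)
$q{\left(f \right)} = - \frac{119}{41}$ ($q{\left(f \right)} = -5 + \frac{86}{41} = - \frac{119}{41}$)
$- \frac{8493}{-18262} + q{\left(201 \right)} = - \frac{8493}{-18262} - \frac{119}{41} = \left(-8493\right) \left(- \frac{1}{18262}\right) - \frac{119}{41} = \frac{8493}{18262} - \frac{119}{41} = - \frac{1824965}{748742}$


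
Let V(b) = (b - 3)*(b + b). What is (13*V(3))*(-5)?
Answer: 0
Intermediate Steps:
V(b) = 2*b*(-3 + b) (V(b) = (-3 + b)*(2*b) = 2*b*(-3 + b))
(13*V(3))*(-5) = (13*(2*3*(-3 + 3)))*(-5) = (13*(2*3*0))*(-5) = (13*0)*(-5) = 0*(-5) = 0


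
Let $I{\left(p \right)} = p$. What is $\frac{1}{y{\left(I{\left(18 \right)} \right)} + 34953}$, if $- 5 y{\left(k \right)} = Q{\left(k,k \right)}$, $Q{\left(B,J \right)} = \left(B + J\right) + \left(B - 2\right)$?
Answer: $\frac{5}{174713} \approx 2.8618 \cdot 10^{-5}$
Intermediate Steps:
$Q{\left(B,J \right)} = -2 + J + 2 B$ ($Q{\left(B,J \right)} = \left(B + J\right) + \left(-2 + B\right) = -2 + J + 2 B$)
$y{\left(k \right)} = \frac{2}{5} - \frac{3 k}{5}$ ($y{\left(k \right)} = - \frac{-2 + k + 2 k}{5} = - \frac{-2 + 3 k}{5} = \frac{2}{5} - \frac{3 k}{5}$)
$\frac{1}{y{\left(I{\left(18 \right)} \right)} + 34953} = \frac{1}{\left(\frac{2}{5} - \frac{54}{5}\right) + 34953} = \frac{1}{- \frac{52}{5} + 34953} = \frac{1}{\frac{174713}{5}} = \frac{5}{174713}$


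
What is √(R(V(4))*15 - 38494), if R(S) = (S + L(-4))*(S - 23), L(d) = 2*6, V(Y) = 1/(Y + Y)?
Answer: 11*I*√22561/8 ≈ 206.53*I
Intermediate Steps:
V(Y) = 1/(2*Y)
L(d) = 12
R(S) = (-23 + S)*(12 + S) (R(S) = (S + 12)*(S - 23) = (12 + S)*(-23 + S) = (-23 + S)*(12 + S))
√(R(V(4))*15 - 38494) = √((-276 + ((½)/4)² - 11/(2*4))*15 - 38494) = √((-276 + ((½)*(¼))² - 11/(2*4))*15 - 38494) = √((-276 + (⅛)² - 11*⅛)*15 - 38494) = √((-276 + 1/64 - 11/8)*15 - 38494) = √(-17751/64*15 - 38494) = √(-266265/64 - 38494) = √(-2729881/64) = 11*I*√22561/8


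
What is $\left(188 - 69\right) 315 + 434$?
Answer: $37919$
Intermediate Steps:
$\left(188 - 69\right) 315 + 434 = 119 \cdot 315 + 434 = 37485 + 434 = 37919$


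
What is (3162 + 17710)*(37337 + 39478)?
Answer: 1603282680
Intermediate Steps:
(3162 + 17710)*(37337 + 39478) = 20872*76815 = 1603282680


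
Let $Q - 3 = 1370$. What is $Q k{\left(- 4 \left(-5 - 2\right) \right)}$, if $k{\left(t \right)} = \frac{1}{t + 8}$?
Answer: $\frac{1373}{36} \approx 38.139$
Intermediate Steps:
$Q = 1373$ ($Q = 3 + 1370 = 1373$)
$k{\left(t \right)} = \frac{1}{8 + t}$
$Q k{\left(- 4 \left(-5 - 2\right) \right)} = \frac{1373}{8 - 4 \left(-5 - 2\right)} = \frac{1373}{8 - -28} = \frac{1373}{8 + 28} = \frac{1373}{36}$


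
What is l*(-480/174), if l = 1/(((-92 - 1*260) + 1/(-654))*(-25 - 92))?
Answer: -17440/260366379 ≈ -6.6983e-5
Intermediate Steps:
l = 218/8978151 (l = 1/(((-92 - 260) - 1/654)*(-117)) = 1/((-352 - 1/654)*(-117)) = 1/(-230209/654*(-117)) = 1/(8978151/218) = 218/8978151 ≈ 2.4281e-5)
l*(-480/174) = 218*(-480/174)/8978151 = 218*(-480*1/174)/8978151 = (218/8978151)*(-80/29) = -17440/260366379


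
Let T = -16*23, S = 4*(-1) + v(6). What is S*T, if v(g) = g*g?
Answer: -11776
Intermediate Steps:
v(g) = g²
S = 32 (S = 4*(-1) + 6² = -4 + 36 = 32)
T = -368
S*T = 32*(-368) = -11776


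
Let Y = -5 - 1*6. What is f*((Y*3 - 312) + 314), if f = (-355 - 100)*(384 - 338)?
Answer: 648830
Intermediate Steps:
Y = -11 (Y = -5 - 6 = -11)
f = -20930 (f = -455*46 = -20930)
f*((Y*3 - 312) + 314) = -20930*((-11*3 - 312) + 314) = -20930*((-33 - 312) + 314) = -20930*(-345 + 314) = -20930*(-31) = 648830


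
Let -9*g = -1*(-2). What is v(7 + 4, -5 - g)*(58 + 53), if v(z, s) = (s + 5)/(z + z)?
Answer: 37/33 ≈ 1.1212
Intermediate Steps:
g = -2/9 (g = -(-1)*(-2)/9 = -1/9*2 = -2/9 ≈ -0.22222)
v(z, s) = (5 + s)/(2*z) (v(z, s) = (5 + s)/((2*z)) = (5 + s)*(1/(2*z)) = (5 + s)/(2*z))
v(7 + 4, -5 - g)*(58 + 53) = ((5 + (-5 - 1*(-2/9)))/(2*(7 + 4)))*(58 + 53) = ((1/2)*(5 + (-5 + 2/9))/11)*111 = ((1/2)*(1/11)*(5 - 43/9))*111 = ((1/2)*(1/11)*(2/9))*111 = (1/99)*111 = 37/33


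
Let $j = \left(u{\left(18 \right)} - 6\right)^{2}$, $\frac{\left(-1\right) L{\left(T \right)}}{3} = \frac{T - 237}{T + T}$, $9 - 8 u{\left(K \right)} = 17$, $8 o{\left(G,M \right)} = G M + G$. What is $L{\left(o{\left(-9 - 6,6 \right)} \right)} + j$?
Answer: $\frac{1429}{70} \approx 20.414$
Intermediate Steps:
$o{\left(G,M \right)} = \frac{G}{8} + \frac{G M}{8}$ ($o{\left(G,M \right)} = \frac{G M + G}{8} = \frac{G + G M}{8} = \frac{G}{8} + \frac{G M}{8}$)
$u{\left(K \right)} = -1$ ($u{\left(K \right)} = \frac{9}{8} - \frac{17}{8} = -1$)
$L{\left(T \right)} = - \frac{3 \left(-237 + T\right)}{2 T}$ ($L{\left(T \right)} = - 3 \frac{T - 237}{T + T} = - 3 \frac{-237 + T}{2 T} = - \frac{3 \left(-237 + T\right)}{2 T}$)
$j = 49$ ($j = \left(-1 - 6\right)^{2} = \left(-7\right)^{2} = 49$)
$L{\left(o{\left(-9 - 6,6 \right)} \right)} + j = \frac{3 \left(237 - \frac{\left(-9 - 6\right) \left(1 + 6\right)}{8}\right)}{2 \frac{\left(-9 - 6\right) \left(1 + 6\right)}{8}} + 49 = \frac{3 \left(237 - \frac{1}{8} \left(-9 - 6\right) 7\right)}{2 \cdot \frac{1}{8} \left(-9 - 6\right) 7} + 49 = \frac{3 \left(237 - \frac{1}{8} \left(-15\right) 7\right)}{2 \cdot \frac{1}{8} \left(-15\right) 7} + 49 = \frac{3 \left(237 - - \frac{105}{8}\right)}{2 \left(- \frac{105}{8}\right)} + 49 = \frac{3}{2} \left(- \frac{8}{105}\right) \left(237 + \frac{105}{8}\right) + 49 = \frac{3}{2} \left(- \frac{8}{105}\right) \frac{2001}{8} + 49 = - \frac{2001}{70} + 49 = \frac{1429}{70}$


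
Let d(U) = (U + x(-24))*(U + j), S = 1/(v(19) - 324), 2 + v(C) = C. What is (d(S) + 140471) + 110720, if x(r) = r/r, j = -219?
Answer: 23653926955/94249 ≈ 2.5097e+5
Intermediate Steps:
v(C) = -2 + C
x(r) = 1
S = -1/307 (S = 1/((-2 + 19) - 324) = 1/(17 - 324) = 1/(-307) = -1/307 ≈ -0.0032573)
d(U) = (1 + U)*(-219 + U) (d(U) = (U + 1)*(U - 219) = (1 + U)*(-219 + U))
(d(S) + 140471) + 110720 = ((-219 + (-1/307)² - 218*(-1/307)) + 140471) + 110720 = ((-219 + 1/94249 + 218/307) + 140471) + 110720 = (-20573604/94249 + 140471) + 110720 = 13218677675/94249 + 110720 = 23653926955/94249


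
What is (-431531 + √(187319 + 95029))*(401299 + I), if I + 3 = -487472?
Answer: 37187615456 - 517056*√7843 ≈ 3.7142e+10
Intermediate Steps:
I = -487475 (I = -3 - 487472 = -487475)
(-431531 + √(187319 + 95029))*(401299 + I) = (-431531 + √(187319 + 95029))*(401299 - 487475) = (-431531 + √282348)*(-86176) = (-431531 + 6*√7843)*(-86176) = 37187615456 - 517056*√7843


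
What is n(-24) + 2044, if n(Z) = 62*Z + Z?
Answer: 532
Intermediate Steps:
n(Z) = 63*Z
n(-24) + 2044 = 63*(-24) + 2044 = -1512 + 2044 = 532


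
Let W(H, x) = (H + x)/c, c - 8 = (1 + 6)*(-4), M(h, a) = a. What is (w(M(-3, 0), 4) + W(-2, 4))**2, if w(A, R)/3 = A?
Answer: 1/100 ≈ 0.010000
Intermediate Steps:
c = -20 (c = 8 + (1 + 6)*(-4) = 8 + 7*(-4) = 8 - 28 = -20)
w(A, R) = 3*A
W(H, x) = -H/20 - x/20 (W(H, x) = (H + x)/(-20) = (H + x)*(-1/20) = -H/20 - x/20)
(w(M(-3, 0), 4) + W(-2, 4))**2 = (3*0 + (-1/20*(-2) - 1/20*4))**2 = (0 + (1/10 - 1/5))**2 = (0 - 1/10)**2 = (-1/10)**2 = 1/100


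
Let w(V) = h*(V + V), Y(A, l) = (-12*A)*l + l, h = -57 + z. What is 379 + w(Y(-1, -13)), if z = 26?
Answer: 10857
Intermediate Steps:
h = -31 (h = -57 + 26 = -31)
Y(A, l) = l - 12*A*l (Y(A, l) = -12*A*l + l = l - 12*A*l)
w(V) = -62*V (w(V) = -31*(V + V) = -62*V)
379 + w(Y(-1, -13)) = 379 - (-806)*(1 - 12*(-1)) = 379 - (-806)*(1 + 12) = 379 - (-806)*13 = 379 - 62*(-169) = 379 + 10478 = 10857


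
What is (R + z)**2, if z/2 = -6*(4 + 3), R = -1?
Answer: 7225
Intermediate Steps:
z = -84 (z = 2*(-6*(4 + 3)) = 2*(-6*7) = 2*(-42) = -84)
(R + z)**2 = (-1 - 84)**2 = (-85)**2 = 7225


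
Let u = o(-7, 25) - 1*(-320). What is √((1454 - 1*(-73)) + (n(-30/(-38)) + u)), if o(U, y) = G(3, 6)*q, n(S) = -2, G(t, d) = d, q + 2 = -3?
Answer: 11*√15 ≈ 42.603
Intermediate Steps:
q = -5 (q = -2 - 3 = -5)
o(U, y) = -30 (o(U, y) = 6*(-5) = -30)
u = 290 (u = -30 - 1*(-320) = -30 + 320 = 290)
√((1454 - 1*(-73)) + (n(-30/(-38)) + u)) = √((1454 - 1*(-73)) + (-2 + 290)) = √((1454 + 73) + 288) = √(1527 + 288) = √1815 = 11*√15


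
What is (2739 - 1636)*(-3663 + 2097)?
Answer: -1727298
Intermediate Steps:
(2739 - 1636)*(-3663 + 2097) = 1103*(-1566) = -1727298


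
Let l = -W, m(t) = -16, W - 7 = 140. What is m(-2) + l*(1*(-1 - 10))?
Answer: 1601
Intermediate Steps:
W = 147 (W = 7 + 140 = 147)
l = -147 (l = -1*147 = -147)
m(-2) + l*(1*(-1 - 10)) = -16 - 147*(-1 - 10) = -16 - 147*(-11) = -16 + 1617 = 1601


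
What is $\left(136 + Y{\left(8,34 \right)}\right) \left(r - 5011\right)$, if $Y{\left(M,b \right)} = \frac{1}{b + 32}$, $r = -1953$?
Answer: $- \frac{31257914}{33} \approx -9.4721 \cdot 10^{5}$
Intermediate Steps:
$Y{\left(M,b \right)} = \frac{1}{32 + b}$
$\left(136 + Y{\left(8,34 \right)}\right) \left(r - 5011\right) = \left(136 + \frac{1}{32 + 34}\right) \left(-1953 - 5011\right) = \left(136 + \frac{1}{66}\right) \left(-6964\right) = \frac{8977}{66} \left(-6964\right) = - \frac{31257914}{33}$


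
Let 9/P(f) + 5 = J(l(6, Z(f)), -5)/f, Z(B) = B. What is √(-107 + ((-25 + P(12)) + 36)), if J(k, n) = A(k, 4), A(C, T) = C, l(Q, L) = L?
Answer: I*√393/2 ≈ 9.9121*I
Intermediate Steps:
J(k, n) = k
P(f) = -9/4 (P(f) = 9/(-5 + f/f) = 9/(-5 + 1) = 9/(-4) = 9*(-¼) = -9/4)
√(-107 + ((-25 + P(12)) + 36)) = √(-107 + ((-25 - 9/4) + 36)) = √(-107 + (-109/4 + 36)) = √(-107 + 35/4) = √(-393/4) = I*√393/2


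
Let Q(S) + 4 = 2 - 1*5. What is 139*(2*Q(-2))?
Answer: -1946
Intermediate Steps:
Q(S) = -7 (Q(S) = -4 + (2 - 1*5) = -4 + (2 - 5) = -4 - 3 = -7)
139*(2*Q(-2)) = 139*(2*(-7)) = 139*(-14) = -1946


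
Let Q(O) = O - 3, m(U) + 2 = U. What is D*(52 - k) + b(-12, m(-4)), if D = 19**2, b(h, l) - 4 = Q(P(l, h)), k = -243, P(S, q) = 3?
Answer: 106499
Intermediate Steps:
m(U) = -2 + U
Q(O) = -3 + O
b(h, l) = 4 (b(h, l) = 4 + (-3 + 3) = 4 + 0 = 4)
D = 361
D*(52 - k) + b(-12, m(-4)) = 361*(52 - 1*(-243)) + 4 = 361*(52 + 243) + 4 = 361*295 + 4 = 106495 + 4 = 106499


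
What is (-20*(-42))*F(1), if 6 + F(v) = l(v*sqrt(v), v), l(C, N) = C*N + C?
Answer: -3360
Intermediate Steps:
l(C, N) = C + C*N
F(v) = -6 + v**(3/2)*(1 + v) (F(v) = -6 + (v*sqrt(v))*(1 + v) = -6 + v**(3/2)*(1 + v))
(-20*(-42))*F(1) = (-20*(-42))*(-6 + 1**(3/2)*(1 + 1)) = 840*(-6 + 1*2) = 840*(-6 + 2) = 840*(-4) = -3360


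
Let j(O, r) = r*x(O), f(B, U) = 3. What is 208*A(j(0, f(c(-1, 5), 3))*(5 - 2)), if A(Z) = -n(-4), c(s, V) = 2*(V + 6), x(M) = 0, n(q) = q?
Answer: 832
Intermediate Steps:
c(s, V) = 12 + 2*V (c(s, V) = 2*(6 + V) = 12 + 2*V)
j(O, r) = 0 (j(O, r) = r*0 = 0)
A(Z) = 4 (A(Z) = -1*(-4) = 4)
208*A(j(0, f(c(-1, 5), 3))*(5 - 2)) = 208*4 = 832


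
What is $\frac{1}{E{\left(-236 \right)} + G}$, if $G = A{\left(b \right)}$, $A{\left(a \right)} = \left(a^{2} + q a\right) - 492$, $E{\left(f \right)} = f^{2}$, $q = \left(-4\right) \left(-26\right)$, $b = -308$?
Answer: $\frac{1}{118036} \approx 8.472 \cdot 10^{-6}$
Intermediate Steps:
$q = 104$
$A{\left(a \right)} = -492 + a^{2} + 104 a$ ($A{\left(a \right)} = \left(a^{2} + 104 a\right) - 492 = -492 + a^{2} + 104 a$)
$G = 62340$ ($G = -492 + \left(-308\right)^{2} + 104 \left(-308\right) = -492 + 94864 - 32032 = 62340$)
$\frac{1}{E{\left(-236 \right)} + G} = \frac{1}{\left(-236\right)^{2} + 62340} = \frac{1}{55696 + 62340} = \frac{1}{118036}$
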